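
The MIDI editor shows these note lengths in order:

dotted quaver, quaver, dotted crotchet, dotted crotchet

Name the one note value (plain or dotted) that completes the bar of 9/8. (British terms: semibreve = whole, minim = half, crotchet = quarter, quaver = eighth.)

The bar of 9/8 = 18 sixteenth notes.
Working in sixteenth notes: dotted quaver = 3; quaver = 2; dotted crotchet = 6; dotted crotchet = 6.
Altogether 3 + 2 + 6 + 6 = 17.
Remaining: 18 − 17 = 1 sixteenth note, which is a sixteenth note.

sixteenth note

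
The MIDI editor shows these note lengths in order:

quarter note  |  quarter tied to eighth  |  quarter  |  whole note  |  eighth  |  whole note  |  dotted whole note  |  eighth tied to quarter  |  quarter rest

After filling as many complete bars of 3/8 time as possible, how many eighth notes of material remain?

2

One bar of 3/8 = 3 eighth notes.
Convert each value to eighth notes: quarter note = 2; quarter tied to eighth (quarter + eighth) = 3; quarter = 2; whole note = 8; eighth = 1; whole note = 8; dotted whole note = 12; eighth tied to quarter (eighth + quarter) = 3; quarter rest = 2.
Altogether 2 + 3 + 2 + 8 + 1 + 8 + 12 + 3 + 2 = 41.
41 ÷ 3 = 13 complete bars with 2 eighth notes remaining.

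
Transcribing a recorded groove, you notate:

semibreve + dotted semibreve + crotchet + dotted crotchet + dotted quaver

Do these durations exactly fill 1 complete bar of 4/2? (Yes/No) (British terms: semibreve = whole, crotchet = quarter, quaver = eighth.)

No

One bar of 4/2 = 32 sixteenth notes.
Working in sixteenth notes: semibreve = 16; dotted semibreve = 24; crotchet = 4; dotted crotchet = 6; dotted quaver = 3.
Total: 16 + 24 + 4 + 6 + 3 = 53.
53 exceeds 32, so the answer is No.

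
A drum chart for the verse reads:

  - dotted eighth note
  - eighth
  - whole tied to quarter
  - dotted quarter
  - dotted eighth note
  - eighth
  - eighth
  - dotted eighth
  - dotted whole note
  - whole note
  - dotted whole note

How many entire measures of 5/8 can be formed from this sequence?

10

One bar of 5/8 = 10 sixteenth notes.
In sixteenth notes: dotted eighth note = 3; eighth = 2; whole tied to quarter (whole + quarter) = 20; dotted quarter = 6; dotted eighth note = 3; eighth = 2; eighth = 2; dotted eighth = 3; dotted whole note = 24; whole note = 16; dotted whole note = 24.
Altogether 3 + 2 + 20 + 6 + 3 + 2 + 2 + 3 + 24 + 16 + 24 = 105.
105 ÷ 10 = 10 complete bars with 5 left over.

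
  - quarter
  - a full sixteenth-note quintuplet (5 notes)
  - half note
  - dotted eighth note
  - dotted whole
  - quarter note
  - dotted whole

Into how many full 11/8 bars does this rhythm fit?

One bar of 11/8 = 22 sixteenth notes.
Convert each value to sixteenth notes: quarter = 4; a full sixteenth-note quintuplet (5 notes) (five quintuplet sixteenths span one quarter) = 4; half note = 8; dotted eighth note = 3; dotted whole = 24; quarter note = 4; dotted whole = 24.
Sum: 4 + 4 + 8 + 3 + 24 + 4 + 24 = 71.
71 ÷ 22 = 3 complete bars with 5 left over.

3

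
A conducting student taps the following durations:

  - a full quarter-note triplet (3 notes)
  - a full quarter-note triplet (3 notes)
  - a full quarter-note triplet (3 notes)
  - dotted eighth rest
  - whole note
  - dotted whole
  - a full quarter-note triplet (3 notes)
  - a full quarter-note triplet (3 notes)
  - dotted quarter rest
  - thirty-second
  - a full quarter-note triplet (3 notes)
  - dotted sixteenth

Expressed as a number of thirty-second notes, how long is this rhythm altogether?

198

Each duration in thirty-second notes: a full quarter-note triplet (3 notes) (three triplet quarters span one half) = 16; a full quarter-note triplet (3 notes) (three triplet quarters span one half) = 16; a full quarter-note triplet (3 notes) (three triplet quarters span one half) = 16; dotted eighth rest = 6; whole note = 32; dotted whole = 48; a full quarter-note triplet (3 notes) (three triplet quarters span one half) = 16; a full quarter-note triplet (3 notes) (three triplet quarters span one half) = 16; dotted quarter rest = 12; thirty-second = 1; a full quarter-note triplet (3 notes) (three triplet quarters span one half) = 16; dotted sixteenth = 3.
Adding: 16 + 16 + 16 + 6 + 32 + 48 + 16 + 16 + 12 + 1 + 16 + 3 = 198 thirty-second notes.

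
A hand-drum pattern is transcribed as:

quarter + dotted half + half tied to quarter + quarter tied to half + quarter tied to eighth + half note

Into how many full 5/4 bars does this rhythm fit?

One bar of 5/4 = 10 eighth notes.
Working in eighth notes: quarter = 2; dotted half = 6; half tied to quarter (half + quarter) = 6; quarter tied to half (quarter + half) = 6; quarter tied to eighth (quarter + eighth) = 3; half note = 4.
Sum: 2 + 6 + 6 + 6 + 3 + 4 = 27.
27 ÷ 10 = 2 complete bars with 7 left over.

2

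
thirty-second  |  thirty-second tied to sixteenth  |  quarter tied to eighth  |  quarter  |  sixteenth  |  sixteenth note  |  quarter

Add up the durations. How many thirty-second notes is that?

36

Each duration in thirty-second notes: thirty-second = 1; thirty-second tied to sixteenth (thirty-second + sixteenth) = 3; quarter tied to eighth (quarter + eighth) = 12; quarter = 8; sixteenth = 2; sixteenth note = 2; quarter = 8.
Total: 1 + 3 + 12 + 8 + 2 + 2 + 8 = 36 thirty-second notes.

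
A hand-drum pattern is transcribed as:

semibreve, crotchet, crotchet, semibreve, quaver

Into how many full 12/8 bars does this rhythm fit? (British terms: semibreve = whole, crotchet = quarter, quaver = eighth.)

1

One bar of 12/8 = 12 eighth notes.
In eighth notes: semibreve = 8; crotchet = 2; crotchet = 2; semibreve = 8; quaver = 1.
Sum: 8 + 2 + 2 + 8 + 1 = 21.
21 ÷ 12 = 1 complete bar with 9 left over.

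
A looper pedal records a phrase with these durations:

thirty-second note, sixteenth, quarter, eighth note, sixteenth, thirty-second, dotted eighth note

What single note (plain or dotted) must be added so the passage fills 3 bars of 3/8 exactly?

dotted quarter note

3 bars of 3/8 = 36 thirty-second notes.
In thirty-second notes: thirty-second note = 1; sixteenth = 2; quarter = 8; eighth note = 4; sixteenth = 2; thirty-second = 1; dotted eighth note = 6.
Total: 1 + 2 + 8 + 4 + 2 + 1 + 6 = 24.
Remaining: 36 − 24 = 12 thirty-second notes, which is a dotted quarter note.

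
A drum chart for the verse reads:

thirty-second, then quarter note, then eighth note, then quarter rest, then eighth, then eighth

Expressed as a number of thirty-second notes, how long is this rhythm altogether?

Working in thirty-second notes: thirty-second = 1; quarter note = 8; eighth note = 4; quarter rest = 8; eighth = 4; eighth = 4.
Altogether 1 + 8 + 4 + 8 + 4 + 4 = 29 thirty-second notes.

29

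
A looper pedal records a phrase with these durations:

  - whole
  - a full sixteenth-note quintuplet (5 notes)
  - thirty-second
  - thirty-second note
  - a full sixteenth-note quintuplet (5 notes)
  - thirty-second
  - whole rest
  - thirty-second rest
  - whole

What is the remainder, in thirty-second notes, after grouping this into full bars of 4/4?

One bar of 4/4 = 32 thirty-second notes.
Express everything in thirty-second notes: whole = 32; a full sixteenth-note quintuplet (5 notes) (five quintuplet sixteenths span one quarter) = 8; thirty-second = 1; thirty-second note = 1; a full sixteenth-note quintuplet (5 notes) (five quintuplet sixteenths span one quarter) = 8; thirty-second = 1; whole rest = 32; thirty-second rest = 1; whole = 32.
Total: 32 + 8 + 1 + 1 + 8 + 1 + 32 + 1 + 32 = 116.
116 ÷ 32 = 3 complete bars with 20 thirty-second notes remaining.

20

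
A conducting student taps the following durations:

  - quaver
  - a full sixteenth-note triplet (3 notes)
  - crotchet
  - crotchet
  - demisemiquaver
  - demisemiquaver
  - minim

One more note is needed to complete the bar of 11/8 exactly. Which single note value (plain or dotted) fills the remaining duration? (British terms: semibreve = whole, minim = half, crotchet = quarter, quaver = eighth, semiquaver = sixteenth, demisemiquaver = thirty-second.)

The bar of 11/8 = 44 thirty-second notes.
Working in thirty-second notes: quaver = 4; a full sixteenth-note triplet (3 notes) (three triplet sixteenths span one eighth) = 4; crotchet = 8; crotchet = 8; demisemiquaver = 1; demisemiquaver = 1; minim = 16.
Sum: 4 + 4 + 8 + 8 + 1 + 1 + 16 = 42.
Remaining: 44 − 42 = 2 thirty-second notes, which is a sixteenth note.

sixteenth note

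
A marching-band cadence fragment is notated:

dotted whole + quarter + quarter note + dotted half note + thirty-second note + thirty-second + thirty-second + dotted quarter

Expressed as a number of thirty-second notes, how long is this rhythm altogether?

Convert each value to thirty-second notes: dotted whole = 48; quarter = 8; quarter note = 8; dotted half note = 24; thirty-second note = 1; thirty-second = 1; thirty-second = 1; dotted quarter = 12.
Total: 48 + 8 + 8 + 24 + 1 + 1 + 1 + 12 = 103 thirty-second notes.

103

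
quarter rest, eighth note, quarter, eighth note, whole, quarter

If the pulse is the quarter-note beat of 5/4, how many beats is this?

8

One quarter-note beat = 2 eighth notes.
Express everything in eighth notes: quarter rest = 2; eighth note = 1; quarter = 2; eighth note = 1; whole = 8; quarter = 2.
Adding: 2 + 1 + 2 + 1 + 8 + 2 = 16.
16 ÷ 2 = 8 beats.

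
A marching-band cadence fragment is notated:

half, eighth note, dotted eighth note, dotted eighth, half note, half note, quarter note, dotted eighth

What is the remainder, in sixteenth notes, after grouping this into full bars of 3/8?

3

One bar of 3/8 = 6 sixteenth notes.
Working in sixteenth notes: half = 8; eighth note = 2; dotted eighth note = 3; dotted eighth = 3; half note = 8; half note = 8; quarter note = 4; dotted eighth = 3.
Altogether 8 + 2 + 3 + 3 + 8 + 8 + 4 + 3 = 39.
39 ÷ 6 = 6 complete bars with 3 sixteenth notes remaining.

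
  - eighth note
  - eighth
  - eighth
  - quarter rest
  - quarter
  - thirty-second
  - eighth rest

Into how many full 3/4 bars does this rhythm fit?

1

One bar of 3/4 = 24 thirty-second notes.
Express everything in thirty-second notes: eighth note = 4; eighth = 4; eighth = 4; quarter rest = 8; quarter = 8; thirty-second = 1; eighth rest = 4.
Adding: 4 + 4 + 4 + 8 + 8 + 1 + 4 = 33.
33 ÷ 24 = 1 complete bar with 9 left over.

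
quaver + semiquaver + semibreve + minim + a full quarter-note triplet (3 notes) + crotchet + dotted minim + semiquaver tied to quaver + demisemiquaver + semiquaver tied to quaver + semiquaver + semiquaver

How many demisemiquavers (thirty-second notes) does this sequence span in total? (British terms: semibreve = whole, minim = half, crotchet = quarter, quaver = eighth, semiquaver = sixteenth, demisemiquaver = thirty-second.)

119

Express everything in thirty-second notes: quaver = 4; semiquaver = 2; semibreve = 32; minim = 16; a full quarter-note triplet (3 notes) (three triplet quarters span one half) = 16; crotchet = 8; dotted minim = 24; semiquaver tied to quaver (semiquaver + quaver) = 6; demisemiquaver = 1; semiquaver tied to quaver (semiquaver + quaver) = 6; semiquaver = 2; semiquaver = 2.
Adding: 4 + 2 + 32 + 16 + 16 + 8 + 24 + 6 + 1 + 6 + 2 + 2 = 119 thirty-second notes.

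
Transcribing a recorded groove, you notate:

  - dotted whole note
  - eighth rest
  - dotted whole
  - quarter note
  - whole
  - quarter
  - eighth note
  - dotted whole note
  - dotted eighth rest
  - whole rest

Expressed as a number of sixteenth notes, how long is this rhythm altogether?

119

Express everything in sixteenth notes: dotted whole note = 24; eighth rest = 2; dotted whole = 24; quarter note = 4; whole = 16; quarter = 4; eighth note = 2; dotted whole note = 24; dotted eighth rest = 3; whole rest = 16.
Sum: 24 + 2 + 24 + 4 + 16 + 4 + 2 + 24 + 3 + 16 = 119 sixteenth notes.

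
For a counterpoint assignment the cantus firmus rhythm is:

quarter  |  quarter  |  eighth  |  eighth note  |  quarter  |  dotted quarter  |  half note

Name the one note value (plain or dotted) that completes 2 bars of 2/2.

eighth note

2 bars of 2/2 = 16 eighth notes.
Express everything in eighth notes: quarter = 2; quarter = 2; eighth = 1; eighth note = 1; quarter = 2; dotted quarter = 3; half note = 4.
Altogether 2 + 2 + 1 + 1 + 2 + 3 + 4 = 15.
Remaining: 16 − 15 = 1 eighth note, which is a eighth note.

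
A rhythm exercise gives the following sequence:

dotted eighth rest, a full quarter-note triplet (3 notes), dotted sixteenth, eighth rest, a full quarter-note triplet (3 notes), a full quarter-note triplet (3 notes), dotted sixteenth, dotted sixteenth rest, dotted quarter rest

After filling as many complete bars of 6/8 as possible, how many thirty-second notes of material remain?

One bar of 6/8 = 24 thirty-second notes.
Working in thirty-second notes: dotted eighth rest = 6; a full quarter-note triplet (3 notes) (three triplet quarters span one half) = 16; dotted sixteenth = 3; eighth rest = 4; a full quarter-note triplet (3 notes) (three triplet quarters span one half) = 16; a full quarter-note triplet (3 notes) (three triplet quarters span one half) = 16; dotted sixteenth = 3; dotted sixteenth rest = 3; dotted quarter rest = 12.
Adding: 6 + 16 + 3 + 4 + 16 + 16 + 3 + 3 + 12 = 79.
79 ÷ 24 = 3 complete bars with 7 thirty-second notes remaining.

7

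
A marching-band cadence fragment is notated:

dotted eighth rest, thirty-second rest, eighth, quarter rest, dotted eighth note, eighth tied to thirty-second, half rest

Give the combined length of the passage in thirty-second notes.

46

Each duration in thirty-second notes: dotted eighth rest = 6; thirty-second rest = 1; eighth = 4; quarter rest = 8; dotted eighth note = 6; eighth tied to thirty-second (eighth + thirty-second) = 5; half rest = 16.
Adding: 6 + 1 + 4 + 8 + 6 + 5 + 16 = 46 thirty-second notes.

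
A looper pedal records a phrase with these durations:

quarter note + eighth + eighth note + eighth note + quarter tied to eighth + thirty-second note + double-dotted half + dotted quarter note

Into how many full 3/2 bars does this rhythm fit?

One bar of 3/2 = 48 thirty-second notes.
In thirty-second notes: quarter note = 8; eighth = 4; eighth note = 4; eighth note = 4; quarter tied to eighth (quarter + eighth) = 12; thirty-second note = 1; double-dotted half = 28; dotted quarter note = 12.
Adding: 8 + 4 + 4 + 4 + 12 + 1 + 28 + 12 = 73.
73 ÷ 48 = 1 complete bar with 25 left over.

1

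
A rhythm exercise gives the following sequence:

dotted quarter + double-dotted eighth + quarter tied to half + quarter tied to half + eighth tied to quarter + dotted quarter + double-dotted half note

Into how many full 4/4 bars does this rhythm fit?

3

One bar of 4/4 = 32 thirty-second notes.
Convert each value to thirty-second notes: dotted quarter = 12; double-dotted eighth = 7; quarter tied to half (quarter + half) = 24; quarter tied to half (quarter + half) = 24; eighth tied to quarter (eighth + quarter) = 12; dotted quarter = 12; double-dotted half note = 28.
Adding: 12 + 7 + 24 + 24 + 12 + 12 + 28 = 119.
119 ÷ 32 = 3 complete bars with 23 left over.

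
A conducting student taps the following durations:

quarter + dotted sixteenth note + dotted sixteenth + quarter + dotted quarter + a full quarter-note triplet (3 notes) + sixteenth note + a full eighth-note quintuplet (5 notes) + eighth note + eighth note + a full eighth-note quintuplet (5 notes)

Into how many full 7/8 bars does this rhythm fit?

One bar of 7/8 = 28 thirty-second notes.
Convert each value to thirty-second notes: quarter = 8; dotted sixteenth note = 3; dotted sixteenth = 3; quarter = 8; dotted quarter = 12; a full quarter-note triplet (3 notes) (three triplet quarters span one half) = 16; sixteenth note = 2; a full eighth-note quintuplet (5 notes) (five quintuplet eighths span one half) = 16; eighth note = 4; eighth note = 4; a full eighth-note quintuplet (5 notes) (five quintuplet eighths span one half) = 16.
Sum: 8 + 3 + 3 + 8 + 12 + 16 + 2 + 16 + 4 + 4 + 16 = 92.
92 ÷ 28 = 3 complete bars with 8 left over.

3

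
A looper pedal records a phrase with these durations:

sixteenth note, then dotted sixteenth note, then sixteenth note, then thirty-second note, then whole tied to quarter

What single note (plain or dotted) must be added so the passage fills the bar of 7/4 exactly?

quarter note

The bar of 7/4 = 56 thirty-second notes.
Express everything in thirty-second notes: sixteenth note = 2; dotted sixteenth note = 3; sixteenth note = 2; thirty-second note = 1; whole tied to quarter (whole + quarter) = 40.
Altogether 2 + 3 + 2 + 1 + 40 = 48.
Remaining: 56 − 48 = 8 thirty-second notes, which is a quarter note.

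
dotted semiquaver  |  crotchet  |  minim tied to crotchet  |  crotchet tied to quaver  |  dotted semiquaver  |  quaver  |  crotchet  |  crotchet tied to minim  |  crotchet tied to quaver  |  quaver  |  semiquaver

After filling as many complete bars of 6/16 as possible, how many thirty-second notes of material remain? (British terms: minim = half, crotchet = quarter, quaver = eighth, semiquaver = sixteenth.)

8

One bar of 6/16 = 12 thirty-second notes.
Each duration in thirty-second notes: dotted semiquaver = 3; crotchet = 8; minim tied to crotchet (minim + crotchet) = 24; crotchet tied to quaver (crotchet + quaver) = 12; dotted semiquaver = 3; quaver = 4; crotchet = 8; crotchet tied to minim (crotchet + minim) = 24; crotchet tied to quaver (crotchet + quaver) = 12; quaver = 4; semiquaver = 2.
Adding: 3 + 8 + 24 + 12 + 3 + 4 + 8 + 24 + 12 + 4 + 2 = 104.
104 ÷ 12 = 8 complete bars with 8 thirty-second notes remaining.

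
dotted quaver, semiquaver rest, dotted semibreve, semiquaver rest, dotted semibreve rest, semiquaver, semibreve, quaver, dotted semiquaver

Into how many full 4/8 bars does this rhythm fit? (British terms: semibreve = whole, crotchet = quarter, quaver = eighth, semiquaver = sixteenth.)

9

One bar of 4/8 = 16 thirty-second notes.
Express everything in thirty-second notes: dotted quaver = 6; semiquaver rest = 2; dotted semibreve = 48; semiquaver rest = 2; dotted semibreve rest = 48; semiquaver = 2; semibreve = 32; quaver = 4; dotted semiquaver = 3.
Sum: 6 + 2 + 48 + 2 + 48 + 2 + 32 + 4 + 3 = 147.
147 ÷ 16 = 9 complete bars with 3 left over.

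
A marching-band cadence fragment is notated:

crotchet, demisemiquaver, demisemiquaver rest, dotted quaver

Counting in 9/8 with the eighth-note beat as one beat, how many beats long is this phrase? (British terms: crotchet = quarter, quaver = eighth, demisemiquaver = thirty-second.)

4

One eighth-note beat = 4 thirty-second notes.
Working in thirty-second notes: crotchet = 8; demisemiquaver = 1; demisemiquaver rest = 1; dotted quaver = 6.
Adding: 8 + 1 + 1 + 6 = 16.
16 ÷ 4 = 4 beats.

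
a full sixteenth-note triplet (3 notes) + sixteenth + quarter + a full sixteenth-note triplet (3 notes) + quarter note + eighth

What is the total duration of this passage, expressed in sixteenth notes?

Express everything in sixteenth notes: a full sixteenth-note triplet (3 notes) (three triplet sixteenths span one eighth) = 2; sixteenth = 1; quarter = 4; a full sixteenth-note triplet (3 notes) (three triplet sixteenths span one eighth) = 2; quarter note = 4; eighth = 2.
Adding: 2 + 1 + 4 + 2 + 4 + 2 = 15 sixteenth notes.

15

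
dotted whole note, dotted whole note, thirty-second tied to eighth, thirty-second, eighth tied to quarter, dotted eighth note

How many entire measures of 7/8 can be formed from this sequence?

4

One bar of 7/8 = 28 thirty-second notes.
Express everything in thirty-second notes: dotted whole note = 48; dotted whole note = 48; thirty-second tied to eighth (thirty-second + eighth) = 5; thirty-second = 1; eighth tied to quarter (eighth + quarter) = 12; dotted eighth note = 6.
Total: 48 + 48 + 5 + 1 + 12 + 6 = 120.
120 ÷ 28 = 4 complete bars with 8 left over.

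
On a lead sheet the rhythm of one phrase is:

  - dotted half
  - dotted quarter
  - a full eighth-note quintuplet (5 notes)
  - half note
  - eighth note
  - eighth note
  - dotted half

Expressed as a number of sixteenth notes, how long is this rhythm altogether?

50

Working in sixteenth notes: dotted half = 12; dotted quarter = 6; a full eighth-note quintuplet (5 notes) (five quintuplet eighths span one half) = 8; half note = 8; eighth note = 2; eighth note = 2; dotted half = 12.
Adding: 12 + 6 + 8 + 8 + 2 + 2 + 12 = 50 sixteenth notes.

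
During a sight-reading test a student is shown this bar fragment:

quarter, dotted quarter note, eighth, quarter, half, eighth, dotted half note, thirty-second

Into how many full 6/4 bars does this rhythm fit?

One bar of 6/4 = 48 thirty-second notes.
Working in thirty-second notes: quarter = 8; dotted quarter note = 12; eighth = 4; quarter = 8; half = 16; eighth = 4; dotted half note = 24; thirty-second = 1.
Altogether 8 + 12 + 4 + 8 + 16 + 4 + 24 + 1 = 77.
77 ÷ 48 = 1 complete bar with 29 left over.

1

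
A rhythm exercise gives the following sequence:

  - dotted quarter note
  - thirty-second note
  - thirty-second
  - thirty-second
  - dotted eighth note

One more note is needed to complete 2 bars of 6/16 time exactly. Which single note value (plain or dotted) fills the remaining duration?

2 bars of 6/16 = 24 thirty-second notes.
Working in thirty-second notes: dotted quarter note = 12; thirty-second note = 1; thirty-second = 1; thirty-second = 1; dotted eighth note = 6.
Total: 12 + 1 + 1 + 1 + 6 = 21.
Remaining: 24 − 21 = 3 thirty-second notes, which is a dotted sixteenth note.

dotted sixteenth note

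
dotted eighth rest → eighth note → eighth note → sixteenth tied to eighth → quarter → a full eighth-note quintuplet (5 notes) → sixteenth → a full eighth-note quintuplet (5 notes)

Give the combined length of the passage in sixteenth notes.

31

Express everything in sixteenth notes: dotted eighth rest = 3; eighth note = 2; eighth note = 2; sixteenth tied to eighth (sixteenth + eighth) = 3; quarter = 4; a full eighth-note quintuplet (5 notes) (five quintuplet eighths span one half) = 8; sixteenth = 1; a full eighth-note quintuplet (5 notes) (five quintuplet eighths span one half) = 8.
Total: 3 + 2 + 2 + 3 + 4 + 8 + 1 + 8 = 31 sixteenth notes.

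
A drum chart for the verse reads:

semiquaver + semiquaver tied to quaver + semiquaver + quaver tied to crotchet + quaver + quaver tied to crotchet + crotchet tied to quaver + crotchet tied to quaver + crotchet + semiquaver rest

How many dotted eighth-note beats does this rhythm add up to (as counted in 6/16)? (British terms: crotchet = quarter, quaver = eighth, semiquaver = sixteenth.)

One dotted eighth-note beat = 3 sixteenth notes.
Express everything in sixteenth notes: semiquaver = 1; semiquaver tied to quaver (semiquaver + quaver) = 3; semiquaver = 1; quaver tied to crotchet (quaver + crotchet) = 6; quaver = 2; quaver tied to crotchet (quaver + crotchet) = 6; crotchet tied to quaver (crotchet + quaver) = 6; crotchet tied to quaver (crotchet + quaver) = 6; crotchet = 4; semiquaver rest = 1.
Sum: 1 + 3 + 1 + 6 + 2 + 6 + 6 + 6 + 4 + 1 = 36.
36 ÷ 3 = 12 beats.

12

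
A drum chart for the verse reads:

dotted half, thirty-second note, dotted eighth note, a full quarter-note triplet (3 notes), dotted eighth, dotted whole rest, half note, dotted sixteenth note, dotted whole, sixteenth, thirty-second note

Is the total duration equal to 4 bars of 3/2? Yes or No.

No

One bar of 3/2 = 48 thirty-second notes, so 4 bars = 192.
Express everything in thirty-second notes: dotted half = 24; thirty-second note = 1; dotted eighth note = 6; a full quarter-note triplet (3 notes) (three triplet quarters span one half) = 16; dotted eighth = 6; dotted whole rest = 48; half note = 16; dotted sixteenth note = 3; dotted whole = 48; sixteenth = 2; thirty-second note = 1.
Total: 24 + 1 + 6 + 16 + 6 + 48 + 16 + 3 + 48 + 2 + 1 = 171.
171 falls short of 192, so the answer is No.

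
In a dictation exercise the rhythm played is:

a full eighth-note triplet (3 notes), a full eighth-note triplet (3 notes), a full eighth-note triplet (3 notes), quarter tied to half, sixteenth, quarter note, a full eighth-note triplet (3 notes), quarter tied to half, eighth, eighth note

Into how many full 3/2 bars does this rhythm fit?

2

One bar of 3/2 = 24 sixteenth notes.
Express everything in sixteenth notes: a full eighth-note triplet (3 notes) (three triplet eighths span one quarter) = 4; a full eighth-note triplet (3 notes) (three triplet eighths span one quarter) = 4; a full eighth-note triplet (3 notes) (three triplet eighths span one quarter) = 4; quarter tied to half (quarter + half) = 12; sixteenth = 1; quarter note = 4; a full eighth-note triplet (3 notes) (three triplet eighths span one quarter) = 4; quarter tied to half (quarter + half) = 12; eighth = 2; eighth note = 2.
Adding: 4 + 4 + 4 + 12 + 1 + 4 + 4 + 12 + 2 + 2 = 49.
49 ÷ 24 = 2 complete bars with 1 left over.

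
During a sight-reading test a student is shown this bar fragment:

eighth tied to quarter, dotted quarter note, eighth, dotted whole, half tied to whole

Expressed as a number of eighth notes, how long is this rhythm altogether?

31

Express everything in eighth notes: eighth tied to quarter (eighth + quarter) = 3; dotted quarter note = 3; eighth = 1; dotted whole = 12; half tied to whole (half + whole) = 12.
Sum: 3 + 3 + 1 + 12 + 12 = 31 eighth notes.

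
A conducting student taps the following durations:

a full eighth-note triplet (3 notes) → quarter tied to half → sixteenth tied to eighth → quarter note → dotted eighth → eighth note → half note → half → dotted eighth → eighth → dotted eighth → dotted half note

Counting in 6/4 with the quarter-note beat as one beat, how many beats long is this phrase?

One quarter-note beat = 4 sixteenth notes.
Each duration in sixteenth notes: a full eighth-note triplet (3 notes) (three triplet eighths span one quarter) = 4; quarter tied to half (quarter + half) = 12; sixteenth tied to eighth (sixteenth + eighth) = 3; quarter note = 4; dotted eighth = 3; eighth note = 2; half note = 8; half = 8; dotted eighth = 3; eighth = 2; dotted eighth = 3; dotted half note = 12.
Sum: 4 + 12 + 3 + 4 + 3 + 2 + 8 + 8 + 3 + 2 + 3 + 12 = 64.
64 ÷ 4 = 16 beats.

16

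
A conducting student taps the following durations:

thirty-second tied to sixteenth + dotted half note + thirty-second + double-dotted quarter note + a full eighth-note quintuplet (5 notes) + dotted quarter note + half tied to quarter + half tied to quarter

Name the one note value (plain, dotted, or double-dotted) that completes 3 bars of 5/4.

3 bars of 5/4 = 120 thirty-second notes.
Convert each value to thirty-second notes: thirty-second tied to sixteenth (thirty-second + sixteenth) = 3; dotted half note = 24; thirty-second = 1; double-dotted quarter note = 14; a full eighth-note quintuplet (5 notes) (five quintuplet eighths span one half) = 16; dotted quarter note = 12; half tied to quarter (half + quarter) = 24; half tied to quarter (half + quarter) = 24.
Altogether 3 + 24 + 1 + 14 + 16 + 12 + 24 + 24 = 118.
Remaining: 120 − 118 = 2 thirty-second notes, which is a sixteenth note.

sixteenth note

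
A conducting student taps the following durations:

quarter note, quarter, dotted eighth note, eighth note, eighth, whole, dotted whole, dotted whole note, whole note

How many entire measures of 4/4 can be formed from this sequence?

5

One bar of 4/4 = 16 sixteenth notes.
Working in sixteenth notes: quarter note = 4; quarter = 4; dotted eighth note = 3; eighth note = 2; eighth = 2; whole = 16; dotted whole = 24; dotted whole note = 24; whole note = 16.
Altogether 4 + 4 + 3 + 2 + 2 + 16 + 24 + 24 + 16 = 95.
95 ÷ 16 = 5 complete bars with 15 left over.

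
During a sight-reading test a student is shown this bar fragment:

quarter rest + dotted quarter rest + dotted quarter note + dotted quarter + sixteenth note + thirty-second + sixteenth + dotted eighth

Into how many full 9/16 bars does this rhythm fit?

One bar of 9/16 = 18 thirty-second notes.
In thirty-second notes: quarter rest = 8; dotted quarter rest = 12; dotted quarter note = 12; dotted quarter = 12; sixteenth note = 2; thirty-second = 1; sixteenth = 2; dotted eighth = 6.
Total: 8 + 12 + 12 + 12 + 2 + 1 + 2 + 6 = 55.
55 ÷ 18 = 3 complete bars with 1 left over.

3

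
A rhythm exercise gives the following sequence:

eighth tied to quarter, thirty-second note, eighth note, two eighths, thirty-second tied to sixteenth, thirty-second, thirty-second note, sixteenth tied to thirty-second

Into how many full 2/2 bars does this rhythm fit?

1

One bar of 2/2 = 32 thirty-second notes.
In thirty-second notes: eighth tied to quarter (eighth + quarter) = 12; thirty-second note = 1; eighth note = 4; eighth = 4; eighth = 4; thirty-second tied to sixteenth (thirty-second + sixteenth) = 3; thirty-second = 1; thirty-second note = 1; sixteenth tied to thirty-second (sixteenth + thirty-second) = 3.
Sum: 12 + 1 + 4 + 4 + 4 + 3 + 1 + 1 + 3 = 33.
33 ÷ 32 = 1 complete bar with 1 left over.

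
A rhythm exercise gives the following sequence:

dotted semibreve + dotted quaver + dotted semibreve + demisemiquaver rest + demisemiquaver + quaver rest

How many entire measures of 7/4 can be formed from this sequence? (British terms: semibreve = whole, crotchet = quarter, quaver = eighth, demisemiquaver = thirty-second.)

1

One bar of 7/4 = 56 thirty-second notes.
In thirty-second notes: dotted semibreve = 48; dotted quaver = 6; dotted semibreve = 48; demisemiquaver rest = 1; demisemiquaver = 1; quaver rest = 4.
Altogether 48 + 6 + 48 + 1 + 1 + 4 = 108.
108 ÷ 56 = 1 complete bar with 52 left over.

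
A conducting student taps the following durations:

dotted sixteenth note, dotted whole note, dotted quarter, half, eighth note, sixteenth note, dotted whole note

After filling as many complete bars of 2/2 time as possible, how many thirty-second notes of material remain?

One bar of 2/2 = 32 thirty-second notes.
Convert each value to thirty-second notes: dotted sixteenth note = 3; dotted whole note = 48; dotted quarter = 12; half = 16; eighth note = 4; sixteenth note = 2; dotted whole note = 48.
Altogether 3 + 48 + 12 + 16 + 4 + 2 + 48 = 133.
133 ÷ 32 = 4 complete bars with 5 thirty-second notes remaining.

5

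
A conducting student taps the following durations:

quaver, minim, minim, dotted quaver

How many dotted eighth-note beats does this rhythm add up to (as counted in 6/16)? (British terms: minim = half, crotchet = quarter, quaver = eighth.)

7

One dotted eighth-note beat = 3 sixteenth notes.
In sixteenth notes: quaver = 2; minim = 8; minim = 8; dotted quaver = 3.
Total: 2 + 8 + 8 + 3 = 21.
21 ÷ 3 = 7 beats.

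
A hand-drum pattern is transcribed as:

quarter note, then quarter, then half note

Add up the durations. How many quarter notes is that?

4

In quarter notes: quarter note = 1; quarter = 1; half note = 2.
Adding: 1 + 1 + 2 = 4 quarter notes.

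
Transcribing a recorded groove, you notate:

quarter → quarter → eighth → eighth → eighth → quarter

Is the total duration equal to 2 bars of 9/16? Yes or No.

One bar of 9/16 = 9 sixteenth notes, so 2 bars = 18.
Express everything in sixteenth notes: quarter = 4; quarter = 4; eighth = 2; eighth = 2; eighth = 2; quarter = 4.
Adding: 4 + 4 + 2 + 2 + 2 + 4 = 18.
18 equals 18, so the answer is Yes.

Yes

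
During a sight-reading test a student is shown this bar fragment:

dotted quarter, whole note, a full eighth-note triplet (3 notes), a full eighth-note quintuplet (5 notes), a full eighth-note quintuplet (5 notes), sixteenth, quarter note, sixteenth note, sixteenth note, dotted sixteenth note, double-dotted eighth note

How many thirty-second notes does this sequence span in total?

Each duration in thirty-second notes: dotted quarter = 12; whole note = 32; a full eighth-note triplet (3 notes) (three triplet eighths span one quarter) = 8; a full eighth-note quintuplet (5 notes) (five quintuplet eighths span one half) = 16; a full eighth-note quintuplet (5 notes) (five quintuplet eighths span one half) = 16; sixteenth = 2; quarter note = 8; sixteenth note = 2; sixteenth note = 2; dotted sixteenth note = 3; double-dotted eighth note = 7.
Total: 12 + 32 + 8 + 16 + 16 + 2 + 8 + 2 + 2 + 3 + 7 = 108 thirty-second notes.

108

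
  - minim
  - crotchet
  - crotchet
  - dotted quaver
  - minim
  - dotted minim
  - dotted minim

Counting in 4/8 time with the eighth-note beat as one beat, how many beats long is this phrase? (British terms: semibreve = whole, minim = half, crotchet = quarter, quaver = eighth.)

25.5

One eighth-note beat = 2 sixteenth notes.
Working in sixteenth notes: minim = 8; crotchet = 4; crotchet = 4; dotted quaver = 3; minim = 8; dotted minim = 12; dotted minim = 12.
Sum: 8 + 4 + 4 + 3 + 8 + 12 + 12 = 51.
51 ÷ 2 = 25.5 beats.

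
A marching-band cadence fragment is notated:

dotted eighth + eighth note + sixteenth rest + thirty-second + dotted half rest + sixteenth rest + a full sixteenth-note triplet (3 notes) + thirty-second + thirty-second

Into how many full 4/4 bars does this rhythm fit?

1

One bar of 4/4 = 32 thirty-second notes.
In thirty-second notes: dotted eighth = 6; eighth note = 4; sixteenth rest = 2; thirty-second = 1; dotted half rest = 24; sixteenth rest = 2; a full sixteenth-note triplet (3 notes) (three triplet sixteenths span one eighth) = 4; thirty-second = 1; thirty-second = 1.
Total: 6 + 4 + 2 + 1 + 24 + 2 + 4 + 1 + 1 = 45.
45 ÷ 32 = 1 complete bar with 13 left over.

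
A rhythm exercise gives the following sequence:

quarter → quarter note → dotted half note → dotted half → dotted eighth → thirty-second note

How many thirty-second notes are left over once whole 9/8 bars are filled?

One bar of 9/8 = 36 thirty-second notes.
Working in thirty-second notes: quarter = 8; quarter note = 8; dotted half note = 24; dotted half = 24; dotted eighth = 6; thirty-second note = 1.
Altogether 8 + 8 + 24 + 24 + 6 + 1 = 71.
71 ÷ 36 = 1 complete bar with 35 thirty-second notes remaining.

35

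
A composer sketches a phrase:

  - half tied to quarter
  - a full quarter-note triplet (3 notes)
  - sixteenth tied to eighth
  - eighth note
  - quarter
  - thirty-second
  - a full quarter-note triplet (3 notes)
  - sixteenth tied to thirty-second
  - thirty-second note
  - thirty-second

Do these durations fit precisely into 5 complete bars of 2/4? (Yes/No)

Yes

One bar of 2/4 = 16 thirty-second notes, so 5 bars = 80.
Express everything in thirty-second notes: half tied to quarter (half + quarter) = 24; a full quarter-note triplet (3 notes) (three triplet quarters span one half) = 16; sixteenth tied to eighth (sixteenth + eighth) = 6; eighth note = 4; quarter = 8; thirty-second = 1; a full quarter-note triplet (3 notes) (three triplet quarters span one half) = 16; sixteenth tied to thirty-second (sixteenth + thirty-second) = 3; thirty-second note = 1; thirty-second = 1.
Sum: 24 + 16 + 6 + 4 + 8 + 1 + 16 + 3 + 1 + 1 = 80.
80 equals 80, so the answer is Yes.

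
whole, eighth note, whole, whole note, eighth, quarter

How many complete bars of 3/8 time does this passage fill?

9

One bar of 3/8 = 3 eighth notes.
Convert each value to eighth notes: whole = 8; eighth note = 1; whole = 8; whole note = 8; eighth = 1; quarter = 2.
Adding: 8 + 1 + 8 + 8 + 1 + 2 = 28.
28 ÷ 3 = 9 complete bars with 1 left over.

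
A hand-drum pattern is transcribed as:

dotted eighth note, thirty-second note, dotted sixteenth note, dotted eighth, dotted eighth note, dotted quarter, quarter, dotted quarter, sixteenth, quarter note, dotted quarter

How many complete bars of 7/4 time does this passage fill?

1

One bar of 7/4 = 56 thirty-second notes.
Express everything in thirty-second notes: dotted eighth note = 6; thirty-second note = 1; dotted sixteenth note = 3; dotted eighth = 6; dotted eighth note = 6; dotted quarter = 12; quarter = 8; dotted quarter = 12; sixteenth = 2; quarter note = 8; dotted quarter = 12.
Sum: 6 + 1 + 3 + 6 + 6 + 12 + 8 + 12 + 2 + 8 + 12 = 76.
76 ÷ 56 = 1 complete bar with 20 left over.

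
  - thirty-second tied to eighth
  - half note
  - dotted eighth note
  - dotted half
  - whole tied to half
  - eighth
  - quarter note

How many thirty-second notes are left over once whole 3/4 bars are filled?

15

One bar of 3/4 = 24 thirty-second notes.
In thirty-second notes: thirty-second tied to eighth (thirty-second + eighth) = 5; half note = 16; dotted eighth note = 6; dotted half = 24; whole tied to half (whole + half) = 48; eighth = 4; quarter note = 8.
Adding: 5 + 16 + 6 + 24 + 48 + 4 + 8 = 111.
111 ÷ 24 = 4 complete bars with 15 thirty-second notes remaining.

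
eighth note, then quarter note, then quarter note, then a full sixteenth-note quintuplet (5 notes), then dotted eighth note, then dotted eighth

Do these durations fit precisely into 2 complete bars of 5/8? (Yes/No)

Yes

One bar of 5/8 = 10 sixteenth notes, so 2 bars = 20.
In sixteenth notes: eighth note = 2; quarter note = 4; quarter note = 4; a full sixteenth-note quintuplet (5 notes) (five quintuplet sixteenths span one quarter) = 4; dotted eighth note = 3; dotted eighth = 3.
Altogether 2 + 4 + 4 + 4 + 3 + 3 = 20.
20 equals 20, so the answer is Yes.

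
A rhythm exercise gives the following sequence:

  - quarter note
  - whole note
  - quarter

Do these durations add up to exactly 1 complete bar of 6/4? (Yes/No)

One bar of 6/4 = 6 quarter notes.
Express everything in quarter notes: quarter note = 1; whole note = 4; quarter = 1.
Total: 1 + 4 + 1 = 6.
6 equals 6, so the answer is Yes.

Yes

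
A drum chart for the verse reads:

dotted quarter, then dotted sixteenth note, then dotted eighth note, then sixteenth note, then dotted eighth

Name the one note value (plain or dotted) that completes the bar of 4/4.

The bar of 4/4 = 32 thirty-second notes.
Express everything in thirty-second notes: dotted quarter = 12; dotted sixteenth note = 3; dotted eighth note = 6; sixteenth note = 2; dotted eighth = 6.
Adding: 12 + 3 + 6 + 2 + 6 = 29.
Remaining: 32 − 29 = 3 thirty-second notes, which is a dotted sixteenth note.

dotted sixteenth note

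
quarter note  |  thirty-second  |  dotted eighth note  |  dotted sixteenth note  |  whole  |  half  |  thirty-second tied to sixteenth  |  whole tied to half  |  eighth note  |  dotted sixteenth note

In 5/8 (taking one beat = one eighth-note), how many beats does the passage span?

One eighth-note beat = 4 thirty-second notes.
Express everything in thirty-second notes: quarter note = 8; thirty-second = 1; dotted eighth note = 6; dotted sixteenth note = 3; whole = 32; half = 16; thirty-second tied to sixteenth (thirty-second + sixteenth) = 3; whole tied to half (whole + half) = 48; eighth note = 4; dotted sixteenth note = 3.
Altogether 8 + 1 + 6 + 3 + 32 + 16 + 3 + 48 + 4 + 3 = 124.
124 ÷ 4 = 31 beats.

31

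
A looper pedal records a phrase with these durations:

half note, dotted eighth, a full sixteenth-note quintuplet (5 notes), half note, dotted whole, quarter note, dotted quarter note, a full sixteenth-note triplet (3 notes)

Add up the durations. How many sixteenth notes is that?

59

Working in sixteenth notes: half note = 8; dotted eighth = 3; a full sixteenth-note quintuplet (5 notes) (five quintuplet sixteenths span one quarter) = 4; half note = 8; dotted whole = 24; quarter note = 4; dotted quarter note = 6; a full sixteenth-note triplet (3 notes) (three triplet sixteenths span one eighth) = 2.
Adding: 8 + 3 + 4 + 8 + 24 + 4 + 6 + 2 = 59 sixteenth notes.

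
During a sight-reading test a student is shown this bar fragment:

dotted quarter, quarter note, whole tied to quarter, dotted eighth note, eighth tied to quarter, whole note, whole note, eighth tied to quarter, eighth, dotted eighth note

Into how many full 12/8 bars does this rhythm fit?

One bar of 12/8 = 24 sixteenth notes.
Working in sixteenth notes: dotted quarter = 6; quarter note = 4; whole tied to quarter (whole + quarter) = 20; dotted eighth note = 3; eighth tied to quarter (eighth + quarter) = 6; whole note = 16; whole note = 16; eighth tied to quarter (eighth + quarter) = 6; eighth = 2; dotted eighth note = 3.
Sum: 6 + 4 + 20 + 3 + 6 + 16 + 16 + 6 + 2 + 3 = 82.
82 ÷ 24 = 3 complete bars with 10 left over.

3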